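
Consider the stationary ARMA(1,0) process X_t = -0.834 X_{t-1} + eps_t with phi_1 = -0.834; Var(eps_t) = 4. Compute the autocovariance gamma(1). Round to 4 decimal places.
\gamma(1) = -10.9577

Multiply the model equation by X_{t-k} and take expectations. With theta_0 = psi_0 = 1 and psi_j the MA(infinity) weights, this gives
  gamma(k) - sum_i phi_i gamma(k-i) = c_k,
  c_k = sigma^2 * sum_{j=k..q} theta_j psi_{j-k}   (c_k = 0 for k > q),
using gamma(-m) = gamma(m).
Pure AR (q = 0): c_0 = sigma^2 = 4, c_k = 0 for k >= 1.
Equations for k = 0 and k = 1 (AR order 1):
  gamma(0) = phi_1 gamma(1) + c_0
  gamma(1) = phi_1 gamma(0) + c_1
Substituting the second into the first: gamma(0) (1 - phi_1^2) = c_0 + phi_1 c_1, so
  gamma(0) = c_0 / (1 - phi_1^2) = 4 / (1 - (-0.834)^2) = 4 / 0.304444 = 13.138705.
  gamma(1) = phi_1 gamma(0) = (-0.834)(13.138705) = -10.95768.
Therefore gamma(1) = -10.9577 (to 4 decimal places).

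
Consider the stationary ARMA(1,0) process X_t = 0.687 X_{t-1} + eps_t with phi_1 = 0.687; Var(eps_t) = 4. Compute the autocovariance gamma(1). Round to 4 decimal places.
\gamma(1) = 5.2042

Multiply the model equation by X_{t-k} and take expectations. With theta_0 = psi_0 = 1 and psi_j the MA(infinity) weights, this gives
  gamma(k) - sum_i phi_i gamma(k-i) = c_k,
  c_k = sigma^2 * sum_{j=k..q} theta_j psi_{j-k}   (c_k = 0 for k > q),
using gamma(-m) = gamma(m).
Pure AR (q = 0): c_0 = sigma^2 = 4, c_k = 0 for k >= 1.
Equations for k = 0 and k = 1 (AR order 1):
  gamma(0) = phi_1 gamma(1) + c_0
  gamma(1) = phi_1 gamma(0) + c_1
Substituting the second into the first: gamma(0) (1 - phi_1^2) = c_0 + phi_1 c_1, so
  gamma(0) = c_0 / (1 - phi_1^2) = 4 / (1 - (0.687)^2) = 4 / 0.528031 = 7.575313.
  gamma(1) = phi_1 gamma(0) = (0.687)(7.575313) = 5.20424.
Therefore gamma(1) = 5.2042 (to 4 decimal places).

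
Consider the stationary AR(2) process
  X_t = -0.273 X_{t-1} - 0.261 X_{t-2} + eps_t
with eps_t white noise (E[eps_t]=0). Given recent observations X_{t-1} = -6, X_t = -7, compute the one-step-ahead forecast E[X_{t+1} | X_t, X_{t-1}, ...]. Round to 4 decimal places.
E[X_{t+1} \mid \mathcal F_t] = 3.4770

For an AR(p) model X_t = c + sum_i phi_i X_{t-i} + eps_t, the
one-step-ahead conditional mean is
  E[X_{t+1} | X_t, ...] = c + sum_i phi_i X_{t+1-i}.
Substitute known values:
  E[X_{t+1} | ...] = (-0.273) * (-7) + (-0.261) * (-6)
                   = 3.4770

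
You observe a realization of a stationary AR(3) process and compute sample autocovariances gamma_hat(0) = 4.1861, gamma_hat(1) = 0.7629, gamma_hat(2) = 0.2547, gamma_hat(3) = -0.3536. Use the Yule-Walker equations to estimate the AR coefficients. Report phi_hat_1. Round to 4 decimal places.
\hat\phi_{1} = 0.1800

The Yule-Walker equations for an AR(p) process read, in matrix form,
  Gamma_p phi = r_p,   with   (Gamma_p)_{ij} = gamma(|i - j|),
                       (r_p)_i = gamma(i),   i,j = 1..p.
Substitute the sample gammas (Toeplitz matrix and right-hand side of size 3):
  Gamma_p = [[4.1861, 0.7629, 0.2547], [0.7629, 4.1861, 0.7629], [0.2547, 0.7629, 4.1861]]
  r_p     = [0.7629, 0.2547, -0.3536]
Written out (R1..R3):
  (R1) 4.1861 phi_1 + 0.7629 phi_2 + 0.2547 phi_3 = 0.7629
  (R2) 0.7629 phi_1 + 4.1861 phi_2 + 0.7629 phi_3 = 0.2547
  (R3) 0.2547 phi_1 + 0.7629 phi_2 + 4.1861 phi_3 = -0.3536
Gaussian elimination:
  R2 <- R2 - (0.7629/4.1861) R1 = R2 - (0.182246) R1:  4.047065 phi_2 + 0.716482 phi_3 = 0.115665
  R3 <- R3 - (0.2547/4.1861) R1 = R3 - (0.060844) R1:  0.716482 phi_2 + 4.170603 phi_3 = -0.400018
  R3 <- R3 - (0.716482/4.047065) R2 = R3 - (0.177037) R2:  4.043759 phi_3 = -0.420495
Back-substitution:
  phi_hat_3 = -0.420495 / 4.043759 = -0.103986
  phi_hat_2 = (0.115665 - (0.716482)(-0.103986)) / 4.047065 = 0.046989
  phi_hat_1 = (0.7629 - (0.7629)(0.046989) - (0.2547)(-0.103986)) / 4.1861 = 0.180009
So phi_hat = [0.1800, 0.0470, -0.1040].
Therefore phi_hat_1 = 0.1800.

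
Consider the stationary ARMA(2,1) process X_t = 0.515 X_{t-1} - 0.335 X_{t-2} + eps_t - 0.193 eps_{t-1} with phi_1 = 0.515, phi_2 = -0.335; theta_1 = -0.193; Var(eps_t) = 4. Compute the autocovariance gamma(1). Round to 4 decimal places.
\gamma(1) = 1.2357

Multiply the model equation by X_{t-k} and take expectations. With theta_0 = psi_0 = 1 and psi_j the MA(infinity) weights, this gives
  gamma(k) - sum_i phi_i gamma(k-i) = c_k,
  c_k = sigma^2 * sum_{j=k..q} theta_j psi_{j-k}   (c_k = 0 for k > q),
using gamma(-m) = gamma(m).
psi-weights needed (psi_j = theta_j + sum_i phi_i psi_{j-i}):
  psi_1 = theta_1 + phi_1 = -0.193 + (0.515) = 0.322
Right-hand sides:
  c_0 = sigma^2 (1 + theta_1 psi_1) = 4 * (1 + (-0.193)(0.322)) = 4 * 0.937854 = 3.751416
  c_1 = sigma^2 theta_1 = 4 * (-0.193) = -0.772
  c_2 = 0
Equations for k = 0, 1, 2 (AR order 2, c_2 = 0):
  (E0) gamma(0) = phi_1 gamma(1) + phi_2 gamma(2) + c_0
  (E1) gamma(1) = phi_1 gamma(0) + phi_2 gamma(1) + c_1
  (E2) gamma(2) = phi_1 gamma(1) + phi_2 gamma(0)
From (E1): gamma(1) = A gamma(0) + B with
  A = phi_1 / (1 - phi_2) = 0.515 / 1.335 = 0.385768,   B = c_1 / (1 - phi_2) = -0.772 / 1.335 = -0.578277.
Insert (E2) into (E0): gamma(0) (1 - phi_2^2) = phi_1 (1 + phi_2) gamma(1) + c_0.
  phi_1 (1 + phi_2) = (0.515)(0.665) = 0.342475,   1 - phi_2^2 = 0.887775.
Replace gamma(1) by A gamma(0) + B and collect gamma(0):
  gamma(0) [0.887775 - (0.342475)(0.385768)] = (0.342475)(-0.578277) + 3.751416
  gamma(0) * 0.755659 = 3.553371
  gamma(0) = 3.553371 / 0.755659 = 4.702346.
  gamma(1) = A gamma(0) + B = (0.385768)(4.702346) + (-0.578277) = 1.235736.
Therefore gamma(1) = 1.2357 (to 4 decimal places).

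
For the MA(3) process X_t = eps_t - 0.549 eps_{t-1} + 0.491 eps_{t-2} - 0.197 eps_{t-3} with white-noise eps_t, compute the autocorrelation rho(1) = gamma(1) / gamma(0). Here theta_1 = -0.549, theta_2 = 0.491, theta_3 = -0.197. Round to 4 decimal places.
\rho(1) = -0.5788

For an MA(q) process with theta_0 = 1, the autocovariance is
  gamma(k) = sigma^2 * sum_{i=0..q-k} theta_i * theta_{i+k},
and rho(k) = gamma(k) / gamma(0). Sigma^2 cancels.
  numerator   = (1)*(-0.549) + (-0.549)*(0.491) + (0.491)*(-0.197) = -0.915286.
  denominator = (1)^2 + (-0.549)^2 + (0.491)^2 + (-0.197)^2 = 1.581291.
  rho(1) = -0.915286 / 1.581291 = -0.5788.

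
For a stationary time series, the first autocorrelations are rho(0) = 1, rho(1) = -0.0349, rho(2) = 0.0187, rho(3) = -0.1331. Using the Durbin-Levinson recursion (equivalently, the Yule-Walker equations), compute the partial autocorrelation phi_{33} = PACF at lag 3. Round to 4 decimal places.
\phi_{33} = -0.1320

The PACF at lag k is phi_{kk}, the last component of the solution
to the Yule-Walker system G_k phi = r_k where
  (G_k)_{ij} = rho(|i - j|), (r_k)_i = rho(i), i,j = 1..k.
Equivalently, Durbin-Levinson gives phi_{kk} iteratively:
  phi_{11} = rho(1)
  phi_{kk} = [rho(k) - sum_{j=1..k-1} phi_{k-1,j} rho(k-j)]
            / [1 - sum_{j=1..k-1} phi_{k-1,j} rho(j)],
  phi_{k,j} = phi_{k-1,j} - phi_{kk} phi_{k-1,k-j},  j = 1..k-1.
Step k = 1:
  phi_11 = rho(1) = -0.0349.
Step k = 2:
  phi_22 = [rho(2) - phi_11 rho(1)] / [1 - phi_11 rho(1)] = [0.0187 - (-0.0349)(-0.0349)] / [1 - (-0.0349)(-0.0349)]
         = 0.01748199 / 0.99878199 = 0.017503.
  Update: phi_21 = phi_11 - phi_22 phi_11 = -0.0349 - (0.017503)(-0.0349) = -0.034289.
Step k = 3:
  phi_33 = [rho(3) - phi_21 rho(2) - phi_22 rho(1)] / [1 - phi_21 rho(1) - phi_22 rho(2)]
    numerator   = -0.1331 - (-0.034289)(0.0187) - (0.017503)(-0.0349) = -0.13184793
    denominator = 1 - (-0.034289)(-0.0349) - (0.017503)(0.0187) = 0.998476
  phi_33 = -0.13184793 / 0.998476 = -0.132.
Therefore phi_{33} = -0.1320.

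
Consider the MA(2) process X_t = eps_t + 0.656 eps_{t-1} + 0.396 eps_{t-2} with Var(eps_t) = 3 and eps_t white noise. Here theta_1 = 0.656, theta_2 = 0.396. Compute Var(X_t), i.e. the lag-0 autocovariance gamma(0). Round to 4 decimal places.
\gamma(0) = 4.7615

For an MA(q) process X_t = eps_t + sum_i theta_i eps_{t-i} with
Var(eps_t) = sigma^2, the variance is
  gamma(0) = sigma^2 * (1 + sum_i theta_i^2).
  sum_i theta_i^2 = (0.656)^2 + (0.396)^2 = 0.430336 + 0.156816 = 0.587152.
  gamma(0) = 3 * (1 + 0.587152) = 3 * 1.587152 = 4.761456, which rounds to 4.7615.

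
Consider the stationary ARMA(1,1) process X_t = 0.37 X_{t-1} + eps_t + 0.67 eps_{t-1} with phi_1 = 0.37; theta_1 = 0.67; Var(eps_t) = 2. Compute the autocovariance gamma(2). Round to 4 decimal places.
\gamma(2) = 1.1127

Multiply the model equation by X_{t-k} and take expectations. With theta_0 = psi_0 = 1 and psi_j the MA(infinity) weights, this gives
  gamma(k) - sum_i phi_i gamma(k-i) = c_k,
  c_k = sigma^2 * sum_{j=k..q} theta_j psi_{j-k}   (c_k = 0 for k > q),
using gamma(-m) = gamma(m).
psi-weights needed (psi_j = theta_j + sum_i phi_i psi_{j-i}):
  psi_1 = theta_1 + phi_1 = 0.67 + (0.37) = 1.04
Right-hand sides:
  c_0 = sigma^2 (1 + theta_1 psi_1) = 2 * (1 + (0.67)(1.04)) = 2 * 1.6968 = 3.3936
  c_1 = sigma^2 theta_1 = 2 * (0.67) = 1.34
  c_2 = 0
Equations for k = 0 and k = 1 (AR order 1):
  gamma(0) = phi_1 gamma(1) + c_0
  gamma(1) = phi_1 gamma(0) + c_1
Substituting the second into the first: gamma(0) (1 - phi_1^2) = c_0 + phi_1 c_1, so
  gamma(0) = (c_0 + phi_1 c_1) / (1 - phi_1^2) = (3.3936 + (0.37)(1.34)) / (1 - (0.37)^2) = 3.8894 / 0.8631 = 4.506314.
  gamma(1) = phi_1 gamma(0) + c_1 = (0.37)(4.506314) + (1.34) = 3.007336.
For k = 2 (> q): gamma(2) = phi_1 gamma(1) = (0.37)(3.007336) = 1.112714.
Therefore gamma(2) = 1.1127 (to 4 decimal places).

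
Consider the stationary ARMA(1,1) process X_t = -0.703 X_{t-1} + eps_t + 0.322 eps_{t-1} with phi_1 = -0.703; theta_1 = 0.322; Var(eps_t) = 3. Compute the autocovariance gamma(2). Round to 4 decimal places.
\gamma(2) = 1.2290

Multiply the model equation by X_{t-k} and take expectations. With theta_0 = psi_0 = 1 and psi_j the MA(infinity) weights, this gives
  gamma(k) - sum_i phi_i gamma(k-i) = c_k,
  c_k = sigma^2 * sum_{j=k..q} theta_j psi_{j-k}   (c_k = 0 for k > q),
using gamma(-m) = gamma(m).
psi-weights needed (psi_j = theta_j + sum_i phi_i psi_{j-i}):
  psi_1 = theta_1 + phi_1 = 0.322 + (-0.703) = -0.381
Right-hand sides:
  c_0 = sigma^2 (1 + theta_1 psi_1) = 3 * (1 + (0.322)(-0.381)) = 3 * 0.877318 = 2.631954
  c_1 = sigma^2 theta_1 = 3 * (0.322) = 0.966
  c_2 = 0
Equations for k = 0 and k = 1 (AR order 1):
  gamma(0) = phi_1 gamma(1) + c_0
  gamma(1) = phi_1 gamma(0) + c_1
Substituting the second into the first: gamma(0) (1 - phi_1^2) = c_0 + phi_1 c_1, so
  gamma(0) = (c_0 + phi_1 c_1) / (1 - phi_1^2) = (2.631954 + (-0.703)(0.966)) / (1 - (-0.703)^2) = 1.952856 / 0.505791 = 3.860994.
  gamma(1) = phi_1 gamma(0) + c_1 = (-0.703)(3.860994) + (0.966) = -1.748279.
For k = 2 (> q): gamma(2) = phi_1 gamma(1) = (-0.703)(-1.748279) = 1.22904.
Therefore gamma(2) = 1.2290 (to 4 decimal places).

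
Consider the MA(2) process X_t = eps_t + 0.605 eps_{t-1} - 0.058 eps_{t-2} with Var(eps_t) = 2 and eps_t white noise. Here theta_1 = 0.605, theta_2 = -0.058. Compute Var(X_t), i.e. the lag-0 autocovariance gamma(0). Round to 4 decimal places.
\gamma(0) = 2.7388

For an MA(q) process X_t = eps_t + sum_i theta_i eps_{t-i} with
Var(eps_t) = sigma^2, the variance is
  gamma(0) = sigma^2 * (1 + sum_i theta_i^2).
  sum_i theta_i^2 = (0.605)^2 + (-0.058)^2 = 0.366025 + 0.003364 = 0.369389.
  gamma(0) = 2 * (1 + 0.369389) = 2 * 1.369389 = 2.738778, which rounds to 2.7388.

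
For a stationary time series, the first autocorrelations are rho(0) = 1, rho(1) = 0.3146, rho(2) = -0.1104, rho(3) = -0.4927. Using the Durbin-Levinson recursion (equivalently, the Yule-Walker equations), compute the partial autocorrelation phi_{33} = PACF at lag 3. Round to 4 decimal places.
\phi_{33} = -0.4421

The PACF at lag k is phi_{kk}, the last component of the solution
to the Yule-Walker system G_k phi = r_k where
  (G_k)_{ij} = rho(|i - j|), (r_k)_i = rho(i), i,j = 1..k.
Equivalently, Durbin-Levinson gives phi_{kk} iteratively:
  phi_{11} = rho(1)
  phi_{kk} = [rho(k) - sum_{j=1..k-1} phi_{k-1,j} rho(k-j)]
            / [1 - sum_{j=1..k-1} phi_{k-1,j} rho(j)],
  phi_{k,j} = phi_{k-1,j} - phi_{kk} phi_{k-1,k-j},  j = 1..k-1.
Step k = 1:
  phi_11 = rho(1) = 0.3146.
Step k = 2:
  phi_22 = [rho(2) - phi_11 rho(1)] / [1 - phi_11 rho(1)] = [-0.1104 - (0.3146)(0.3146)] / [1 - (0.3146)(0.3146)]
         = -0.20937316 / 0.90102684 = -0.232372.
  Update: phi_21 = phi_11 - phi_22 phi_11 = 0.3146 - (-0.232372)(0.3146) = 0.387704.
Step k = 3:
  phi_33 = [rho(3) - phi_21 rho(2) - phi_22 rho(1)] / [1 - phi_21 rho(1) - phi_22 rho(2)]
    numerator   = -0.4927 - (0.387704)(-0.1104) - (-0.232372)(0.3146) = -0.37679332
    denominator = 1 - (0.387704)(0.3146) - (-0.232372)(-0.1104) = 0.85237444
  phi_33 = -0.37679332 / 0.85237444 = -0.4421.
Therefore phi_{33} = -0.4421.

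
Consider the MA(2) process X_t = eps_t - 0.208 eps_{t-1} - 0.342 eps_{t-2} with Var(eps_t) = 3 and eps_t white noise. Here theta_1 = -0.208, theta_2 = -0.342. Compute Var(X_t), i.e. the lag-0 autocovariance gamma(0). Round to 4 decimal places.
\gamma(0) = 3.4807

For an MA(q) process X_t = eps_t + sum_i theta_i eps_{t-i} with
Var(eps_t) = sigma^2, the variance is
  gamma(0) = sigma^2 * (1 + sum_i theta_i^2).
  sum_i theta_i^2 = (-0.208)^2 + (-0.342)^2 = 0.043264 + 0.116964 = 0.160228.
  gamma(0) = 3 * (1 + 0.160228) = 3 * 1.160228 = 3.480684, which rounds to 3.4807.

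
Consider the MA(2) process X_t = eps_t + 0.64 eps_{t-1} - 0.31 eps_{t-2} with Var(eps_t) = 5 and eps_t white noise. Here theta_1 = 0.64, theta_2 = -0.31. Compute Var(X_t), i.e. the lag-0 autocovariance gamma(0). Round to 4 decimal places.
\gamma(0) = 7.5285

For an MA(q) process X_t = eps_t + sum_i theta_i eps_{t-i} with
Var(eps_t) = sigma^2, the variance is
  gamma(0) = sigma^2 * (1 + sum_i theta_i^2).
  sum_i theta_i^2 = (0.64)^2 + (-0.31)^2 = 0.4096 + 0.0961 = 0.5057.
  gamma(0) = 5 * (1 + 0.5057) = 5 * 1.5057 = 7.5285.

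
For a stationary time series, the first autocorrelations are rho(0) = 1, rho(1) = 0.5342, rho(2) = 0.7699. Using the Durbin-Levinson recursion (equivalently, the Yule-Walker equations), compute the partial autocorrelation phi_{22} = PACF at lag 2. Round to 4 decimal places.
\phi_{22} = 0.6780

The PACF at lag k is phi_{kk}, the last component of the solution
to the Yule-Walker system G_k phi = r_k where
  (G_k)_{ij} = rho(|i - j|), (r_k)_i = rho(i), i,j = 1..k.
Equivalently, Durbin-Levinson gives phi_{kk} iteratively:
  phi_{11} = rho(1)
  phi_{kk} = [rho(k) - sum_{j=1..k-1} phi_{k-1,j} rho(k-j)]
            / [1 - sum_{j=1..k-1} phi_{k-1,j} rho(j)],
  phi_{k,j} = phi_{k-1,j} - phi_{kk} phi_{k-1,k-j},  j = 1..k-1.
Step k = 1:
  phi_11 = rho(1) = 0.5342.
Step k = 2:
  phi_22 = [rho(2) - phi_11 rho(1)] / [1 - phi_11 rho(1)] = [0.7699 - (0.5342)(0.5342)] / [1 - (0.5342)(0.5342)]
         = 0.48453036 / 0.71463036 = 0.678.
Therefore phi_{22} = 0.6780.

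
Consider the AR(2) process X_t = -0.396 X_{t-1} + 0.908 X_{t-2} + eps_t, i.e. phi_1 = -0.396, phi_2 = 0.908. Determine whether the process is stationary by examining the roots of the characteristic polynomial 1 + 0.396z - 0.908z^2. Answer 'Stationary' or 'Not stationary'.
\text{Not stationary}

The AR(p) characteristic polynomial is P(z) = 1 + 0.396z - 0.908z^2.
Stationarity requires all roots to lie outside the unit circle, i.e. |z| > 1 for every root.
Set 1 + (0.396) z + (-0.908) z^2 = 0, i.e. a z^2 + b z + c = 0 with a = -0.908, b = 0.396, c = 1.
Discriminant D = b^2 - 4ac = (0.396)^2 - 4*(-0.908)*1 = 0.156816 - (-3.632) = 3.788816.
D >= 0, so the roots are real: z = (-b +/- sqrt(D)) / (2a) = (-0.396 +/- 1.946488) / (-1.816).
  z_1 = (-0.396 + 1.946488) / (-1.816) = -0.8538,   |z_1| = 0.8538.
  z_2 = (-0.396 - 1.946488) / (-1.816) = 1.2899,   |z_2| = 1.2899.
Moduli of all roots: 0.8538, 1.2899.
All moduli strictly greater than 1? No.
Verdict: Not stationary.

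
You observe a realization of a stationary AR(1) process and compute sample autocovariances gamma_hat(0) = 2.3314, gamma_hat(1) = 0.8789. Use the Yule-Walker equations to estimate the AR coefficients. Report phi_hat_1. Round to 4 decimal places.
\hat\phi_{1} = 0.3770

The Yule-Walker equations for an AR(p) process read, in matrix form,
  Gamma_p phi = r_p,   with   (Gamma_p)_{ij} = gamma(|i - j|),
                       (r_p)_i = gamma(i),   i,j = 1..p.
Substitute the sample gammas (Toeplitz matrix and right-hand side of size 1):
  Gamma_p = [[2.3314]]
  r_p     = [0.8789]
With p = 1 this is the single equation gamma(0) phi_1 = gamma(1):
  phi_hat_1 = gamma(1) / gamma(0) = 0.8789 / 2.3314 = 0.3770.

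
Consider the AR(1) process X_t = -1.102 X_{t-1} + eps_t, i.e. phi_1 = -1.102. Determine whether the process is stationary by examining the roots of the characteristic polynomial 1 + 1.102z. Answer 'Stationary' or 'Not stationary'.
\text{Not stationary}

The AR(p) characteristic polynomial is P(z) = 1 + 1.102z.
Stationarity requires all roots to lie outside the unit circle, i.e. |z| > 1 for every root.
This is linear in z: 1 + (1.102) z = 0  =>  z = -1/(1.102) = -0.907441,  |z| = 0.907441.
Moduli of all roots: 0.9074.
All moduli strictly greater than 1? No.
Verdict: Not stationary.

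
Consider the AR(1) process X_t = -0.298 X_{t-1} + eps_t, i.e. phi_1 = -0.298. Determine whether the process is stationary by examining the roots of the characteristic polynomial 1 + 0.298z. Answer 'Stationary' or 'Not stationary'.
\text{Stationary}

The AR(p) characteristic polynomial is P(z) = 1 + 0.298z.
Stationarity requires all roots to lie outside the unit circle, i.e. |z| > 1 for every root.
This is linear in z: 1 + (0.298) z = 0  =>  z = -1/(0.298) = -3.355705,  |z| = 3.355705.
Moduli of all roots: 3.3557.
All moduli strictly greater than 1? Yes.
Verdict: Stationary.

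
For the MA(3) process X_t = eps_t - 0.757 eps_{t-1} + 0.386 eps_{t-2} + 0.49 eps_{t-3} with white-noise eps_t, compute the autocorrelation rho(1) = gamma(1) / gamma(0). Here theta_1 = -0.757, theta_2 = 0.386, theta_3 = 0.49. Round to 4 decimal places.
\rho(1) = -0.4383

For an MA(q) process with theta_0 = 1, the autocovariance is
  gamma(k) = sigma^2 * sum_{i=0..q-k} theta_i * theta_{i+k},
and rho(k) = gamma(k) / gamma(0). Sigma^2 cancels.
  numerator   = (1)*(-0.757) + (-0.757)*(0.386) + (0.386)*(0.49) = -0.860062.
  denominator = (1)^2 + (-0.757)^2 + (0.386)^2 + (0.49)^2 = 1.962145.
  rho(1) = -0.860062 / 1.962145 = -0.4383.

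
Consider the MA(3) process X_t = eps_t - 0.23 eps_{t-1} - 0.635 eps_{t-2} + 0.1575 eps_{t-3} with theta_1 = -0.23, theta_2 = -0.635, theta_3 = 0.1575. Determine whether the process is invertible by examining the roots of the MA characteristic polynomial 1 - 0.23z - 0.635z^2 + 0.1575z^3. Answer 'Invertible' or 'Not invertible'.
\text{Invertible}

The MA(q) characteristic polynomial is P(z) = 1 - 0.23z - 0.635z^2 + 0.1575z^3.
Invertibility requires all roots to lie outside the unit circle, i.e. |z| > 1 for every root.
Degree 3: look for a simple real root z0 first, then factor out (1 - z/z0) and solve the remaining quadratic.
Testing z0 = 4: P(4) = 1 + (-0.23)(4) + (-0.635)(4)^2 + (0.1575)(4)^3
  = 1 + (-0.92) + (-10.16) + (10.08) = 0.  So z_0 = 4 is a root, |z_0| = 4.
Divide out the factor (1 - 0.25 z) = (1 - z/z0) (since 1/z0 = 0.25):
  P(z) = (1 - 0.25 z)(1 + (0.02) z + (-0.63) z^2)
  [check: z-coef 0.02 - (0.25) = -0.23; z^2-coef -0.63 - (0.25)(0.02) = -0.635; z^3-coef -(0.25)(-0.63) = 0.1575.]
Remaining roots from the quadratic factor 1 + (0.02) z + (-0.63) z^2:
  Set 1 + (0.02) z + (-0.63) z^2 = 0, i.e. a z^2 + b z + c = 0 with a = -0.63, b = 0.02, c = 1.
  Discriminant D = b^2 - 4ac = (0.02)^2 - 4*(-0.63)*1 = 0.0004 - (-2.52) = 2.5204.
  D >= 0, so the roots are real: z = (-b +/- sqrt(D)) / (2a) = (-0.02 +/- 1.587577) / (-1.26).
    z_1 = (-0.02 + 1.587577) / (-1.26) = -1.2441,   |z_1| = 1.2441.
    z_2 = (-0.02 - 1.587577) / (-1.26) = 1.2759,   |z_2| = 1.2759.
Moduli of all roots: 4.0000, 1.2441, 1.2759.
All moduli strictly greater than 1? Yes.
Verdict: Invertible.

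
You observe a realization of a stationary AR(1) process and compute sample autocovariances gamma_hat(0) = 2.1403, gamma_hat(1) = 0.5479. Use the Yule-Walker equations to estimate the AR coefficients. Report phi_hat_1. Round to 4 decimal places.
\hat\phi_{1} = 0.2560

The Yule-Walker equations for an AR(p) process read, in matrix form,
  Gamma_p phi = r_p,   with   (Gamma_p)_{ij} = gamma(|i - j|),
                       (r_p)_i = gamma(i),   i,j = 1..p.
Substitute the sample gammas (Toeplitz matrix and right-hand side of size 1):
  Gamma_p = [[2.1403]]
  r_p     = [0.5479]
With p = 1 this is the single equation gamma(0) phi_1 = gamma(1):
  phi_hat_1 = gamma(1) / gamma(0) = 0.5479 / 2.1403 = 0.2560.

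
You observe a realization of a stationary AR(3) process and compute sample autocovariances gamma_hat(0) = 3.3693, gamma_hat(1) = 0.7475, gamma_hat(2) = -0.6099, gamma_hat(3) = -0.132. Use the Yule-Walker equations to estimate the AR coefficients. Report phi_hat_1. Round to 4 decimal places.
\hat\phi_{1} = 0.2930

The Yule-Walker equations for an AR(p) process read, in matrix form,
  Gamma_p phi = r_p,   with   (Gamma_p)_{ij} = gamma(|i - j|),
                       (r_p)_i = gamma(i),   i,j = 1..p.
Substitute the sample gammas (Toeplitz matrix and right-hand side of size 3):
  Gamma_p = [[3.3693, 0.7475, -0.6099], [0.7475, 3.3693, 0.7475], [-0.6099, 0.7475, 3.3693]]
  r_p     = [0.7475, -0.6099, -0.132]
Written out (R1..R3):
  (R1) 3.3693 phi_1 + 0.7475 phi_2 - 0.6099 phi_3 = 0.7475
  (R2) 0.7475 phi_1 + 3.3693 phi_2 + 0.7475 phi_3 = -0.6099
  (R3) -0.6099 phi_1 + 0.7475 phi_2 + 3.3693 phi_3 = -0.132
Gaussian elimination:
  R2 <- R2 - (0.7475/3.3693) R1 = R2 - (0.221856) R1:  3.203463 phi_2 + 0.88281 phi_3 = -0.775737
  R3 <- R3 - (-0.6099/3.3693) R1 = R3 - (-0.181017) R1:  0.88281 phi_2 + 3.258898 phi_3 = 0.00331
  R3 <- R3 - (0.88281/3.203463) R2 = R3 - (0.27558) R2:  3.015613 phi_3 = 0.217088
Back-substitution:
  phi_hat_3 = 0.217088 / 3.015613 = 0.071988
  phi_hat_2 = (-0.775737 - (0.88281)(0.071988)) / 3.203463 = -0.261994
  phi_hat_1 = (0.7475 - (0.7475)(-0.261994) - (-0.6099)(0.071988)) / 3.3693 = 0.293012
So phi_hat = [0.2930, -0.2620, 0.0720].
Therefore phi_hat_1 = 0.2930.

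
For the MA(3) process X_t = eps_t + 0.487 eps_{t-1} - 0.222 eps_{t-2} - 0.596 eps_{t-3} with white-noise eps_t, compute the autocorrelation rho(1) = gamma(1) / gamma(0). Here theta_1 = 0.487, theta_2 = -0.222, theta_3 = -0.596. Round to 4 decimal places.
\rho(1) = 0.3114

For an MA(q) process with theta_0 = 1, the autocovariance is
  gamma(k) = sigma^2 * sum_{i=0..q-k} theta_i * theta_{i+k},
and rho(k) = gamma(k) / gamma(0). Sigma^2 cancels.
  numerator   = (1)*(0.487) + (0.487)*(-0.222) + (-0.222)*(-0.596) = 0.511198.
  denominator = (1)^2 + (0.487)^2 + (-0.222)^2 + (-0.596)^2 = 1.641669.
  rho(1) = 0.511198 / 1.641669 = 0.3114.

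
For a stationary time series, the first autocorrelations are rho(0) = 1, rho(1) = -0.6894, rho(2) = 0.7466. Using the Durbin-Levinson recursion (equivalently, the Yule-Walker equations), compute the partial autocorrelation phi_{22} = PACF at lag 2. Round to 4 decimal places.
\phi_{22} = 0.5171

The PACF at lag k is phi_{kk}, the last component of the solution
to the Yule-Walker system G_k phi = r_k where
  (G_k)_{ij} = rho(|i - j|), (r_k)_i = rho(i), i,j = 1..k.
Equivalently, Durbin-Levinson gives phi_{kk} iteratively:
  phi_{11} = rho(1)
  phi_{kk} = [rho(k) - sum_{j=1..k-1} phi_{k-1,j} rho(k-j)]
            / [1 - sum_{j=1..k-1} phi_{k-1,j} rho(j)],
  phi_{k,j} = phi_{k-1,j} - phi_{kk} phi_{k-1,k-j},  j = 1..k-1.
Step k = 1:
  phi_11 = rho(1) = -0.6894.
Step k = 2:
  phi_22 = [rho(2) - phi_11 rho(1)] / [1 - phi_11 rho(1)] = [0.7466 - (-0.6894)(-0.6894)] / [1 - (-0.6894)(-0.6894)]
         = 0.27132764 / 0.52472764 = 0.5171.
Therefore phi_{22} = 0.5171.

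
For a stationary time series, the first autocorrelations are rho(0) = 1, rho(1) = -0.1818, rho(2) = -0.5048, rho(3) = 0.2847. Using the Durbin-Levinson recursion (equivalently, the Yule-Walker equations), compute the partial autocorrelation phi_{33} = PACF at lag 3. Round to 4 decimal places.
\phi_{33} = 0.0610

The PACF at lag k is phi_{kk}, the last component of the solution
to the Yule-Walker system G_k phi = r_k where
  (G_k)_{ij} = rho(|i - j|), (r_k)_i = rho(i), i,j = 1..k.
Equivalently, Durbin-Levinson gives phi_{kk} iteratively:
  phi_{11} = rho(1)
  phi_{kk} = [rho(k) - sum_{j=1..k-1} phi_{k-1,j} rho(k-j)]
            / [1 - sum_{j=1..k-1} phi_{k-1,j} rho(j)],
  phi_{k,j} = phi_{k-1,j} - phi_{kk} phi_{k-1,k-j},  j = 1..k-1.
Step k = 1:
  phi_11 = rho(1) = -0.1818.
Step k = 2:
  phi_22 = [rho(2) - phi_11 rho(1)] / [1 - phi_11 rho(1)] = [-0.5048 - (-0.1818)(-0.1818)] / [1 - (-0.1818)(-0.1818)]
         = -0.53785124 / 0.96694876 = -0.556236.
  Update: phi_21 = phi_11 - phi_22 phi_11 = -0.1818 - (-0.556236)(-0.1818) = -0.282924.
Step k = 3:
  phi_33 = [rho(3) - phi_21 rho(2) - phi_22 rho(1)] / [1 - phi_21 rho(1) - phi_22 rho(2)]
    numerator   = 0.2847 - (-0.282924)(-0.5048) - (-0.556236)(-0.1818) = 0.04075654
    denominator = 1 - (-0.282924)(-0.1818) - (-0.556236)(-0.5048) = 0.6677768
  phi_33 = 0.04075654 / 0.6677768 = 0.061.
Therefore phi_{33} = 0.0610.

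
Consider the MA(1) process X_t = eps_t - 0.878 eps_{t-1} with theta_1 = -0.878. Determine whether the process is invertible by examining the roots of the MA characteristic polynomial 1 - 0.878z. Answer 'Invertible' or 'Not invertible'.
\text{Invertible}

The MA(q) characteristic polynomial is P(z) = 1 - 0.878z.
Invertibility requires all roots to lie outside the unit circle, i.e. |z| > 1 for every root.
This is linear in z: 1 + (-0.878) z = 0  =>  z = -1/(-0.878) = 1.138952,  |z| = 1.138952.
Moduli of all roots: 1.1390.
All moduli strictly greater than 1? Yes.
Verdict: Invertible.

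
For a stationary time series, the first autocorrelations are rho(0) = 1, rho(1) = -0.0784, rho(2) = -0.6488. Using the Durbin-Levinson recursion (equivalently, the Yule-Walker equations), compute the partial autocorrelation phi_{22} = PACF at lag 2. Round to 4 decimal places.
\phi_{22} = -0.6590

The PACF at lag k is phi_{kk}, the last component of the solution
to the Yule-Walker system G_k phi = r_k where
  (G_k)_{ij} = rho(|i - j|), (r_k)_i = rho(i), i,j = 1..k.
Equivalently, Durbin-Levinson gives phi_{kk} iteratively:
  phi_{11} = rho(1)
  phi_{kk} = [rho(k) - sum_{j=1..k-1} phi_{k-1,j} rho(k-j)]
            / [1 - sum_{j=1..k-1} phi_{k-1,j} rho(j)],
  phi_{k,j} = phi_{k-1,j} - phi_{kk} phi_{k-1,k-j},  j = 1..k-1.
Step k = 1:
  phi_11 = rho(1) = -0.0784.
Step k = 2:
  phi_22 = [rho(2) - phi_11 rho(1)] / [1 - phi_11 rho(1)] = [-0.6488 - (-0.0784)(-0.0784)] / [1 - (-0.0784)(-0.0784)]
         = -0.65494656 / 0.99385344 = -0.659.
Therefore phi_{22} = -0.6590.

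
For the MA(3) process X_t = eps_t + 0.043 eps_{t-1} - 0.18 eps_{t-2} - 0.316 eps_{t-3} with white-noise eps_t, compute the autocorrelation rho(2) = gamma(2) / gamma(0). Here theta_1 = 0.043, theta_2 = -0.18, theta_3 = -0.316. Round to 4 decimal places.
\rho(2) = -0.1707

For an MA(q) process with theta_0 = 1, the autocovariance is
  gamma(k) = sigma^2 * sum_{i=0..q-k} theta_i * theta_{i+k},
and rho(k) = gamma(k) / gamma(0). Sigma^2 cancels.
  numerator   = (1)*(-0.18) + (0.043)*(-0.316) = -0.193588.
  denominator = (1)^2 + (0.043)^2 + (-0.18)^2 + (-0.316)^2 = 1.134105.
  rho(2) = -0.193588 / 1.134105 = -0.1707.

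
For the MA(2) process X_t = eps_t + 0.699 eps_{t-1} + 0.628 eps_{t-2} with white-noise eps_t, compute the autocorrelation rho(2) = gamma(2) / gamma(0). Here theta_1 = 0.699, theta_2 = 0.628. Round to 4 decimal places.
\rho(2) = 0.3335

For an MA(q) process with theta_0 = 1, the autocovariance is
  gamma(k) = sigma^2 * sum_{i=0..q-k} theta_i * theta_{i+k},
and rho(k) = gamma(k) / gamma(0). Sigma^2 cancels.
  numerator   = (1)*(0.628) = 0.628.
  denominator = (1)^2 + (0.699)^2 + (0.628)^2 = 1.882985.
  rho(2) = 0.628 / 1.882985 = 0.3335.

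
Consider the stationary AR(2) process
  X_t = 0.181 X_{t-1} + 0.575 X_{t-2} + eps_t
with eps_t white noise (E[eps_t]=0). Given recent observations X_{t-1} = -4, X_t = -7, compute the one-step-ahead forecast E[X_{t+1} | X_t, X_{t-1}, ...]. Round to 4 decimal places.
E[X_{t+1} \mid \mathcal F_t] = -3.5670

For an AR(p) model X_t = c + sum_i phi_i X_{t-i} + eps_t, the
one-step-ahead conditional mean is
  E[X_{t+1} | X_t, ...] = c + sum_i phi_i X_{t+1-i}.
Substitute known values:
  E[X_{t+1} | ...] = (0.181) * (-7) + (0.575) * (-4)
                   = -3.5670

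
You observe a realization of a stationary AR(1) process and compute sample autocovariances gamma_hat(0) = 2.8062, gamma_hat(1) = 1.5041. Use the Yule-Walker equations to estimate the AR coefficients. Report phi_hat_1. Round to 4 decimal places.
\hat\phi_{1} = 0.5360

The Yule-Walker equations for an AR(p) process read, in matrix form,
  Gamma_p phi = r_p,   with   (Gamma_p)_{ij} = gamma(|i - j|),
                       (r_p)_i = gamma(i),   i,j = 1..p.
Substitute the sample gammas (Toeplitz matrix and right-hand side of size 1):
  Gamma_p = [[2.8062]]
  r_p     = [1.5041]
With p = 1 this is the single equation gamma(0) phi_1 = gamma(1):
  phi_hat_1 = gamma(1) / gamma(0) = 1.5041 / 2.8062 = 0.5360.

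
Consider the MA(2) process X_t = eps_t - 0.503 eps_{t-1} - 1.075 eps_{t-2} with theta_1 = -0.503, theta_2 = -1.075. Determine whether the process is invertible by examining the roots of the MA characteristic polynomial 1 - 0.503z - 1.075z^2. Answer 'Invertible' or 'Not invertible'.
\text{Not invertible}

The MA(q) characteristic polynomial is P(z) = 1 - 0.503z - 1.075z^2.
Invertibility requires all roots to lie outside the unit circle, i.e. |z| > 1 for every root.
Set 1 + (-0.503) z + (-1.075) z^2 = 0, i.e. a z^2 + b z + c = 0 with a = -1.075, b = -0.503, c = 1.
Discriminant D = b^2 - 4ac = (-0.503)^2 - 4*(-1.075)*1 = 0.253009 - (-4.3) = 4.553009.
D >= 0, so the roots are real: z = (-b +/- sqrt(D)) / (2a) = (0.503 +/- 2.133778) / (-2.15).
  z_1 = (0.503 + 2.133778) / (-2.15) = -1.2264,   |z_1| = 1.2264.
  z_2 = (0.503 - 2.133778) / (-2.15) = 0.7585,   |z_2| = 0.7585.
Moduli of all roots: 1.2264, 0.7585.
All moduli strictly greater than 1? No.
Verdict: Not invertible.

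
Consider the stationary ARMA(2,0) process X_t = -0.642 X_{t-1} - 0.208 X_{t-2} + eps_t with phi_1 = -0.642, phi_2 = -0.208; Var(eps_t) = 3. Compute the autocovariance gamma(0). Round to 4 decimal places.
\gamma(0) = 4.3699

Multiply the model equation by X_{t-k} and take expectations. With theta_0 = psi_0 = 1 and psi_j the MA(infinity) weights, this gives
  gamma(k) - sum_i phi_i gamma(k-i) = c_k,
  c_k = sigma^2 * sum_{j=k..q} theta_j psi_{j-k}   (c_k = 0 for k > q),
using gamma(-m) = gamma(m).
Pure AR (q = 0): c_0 = sigma^2 = 3, c_k = 0 for k >= 1.
Equations for k = 0, 1, 2 (AR order 2, c_2 = 0):
  (E0) gamma(0) = phi_1 gamma(1) + phi_2 gamma(2) + c_0
  (E1) gamma(1) = phi_1 gamma(0) + phi_2 gamma(1) + c_1
  (E2) gamma(2) = phi_1 gamma(1) + phi_2 gamma(0)
From (E1): gamma(1) = A gamma(0) + B with
  A = phi_1 / (1 - phi_2) = -0.642 / 1.208 = -0.531457,   B = c_1 / (1 - phi_2) = 0 / 1.208 = 0.
Insert (E2) into (E0): gamma(0) (1 - phi_2^2) = phi_1 (1 + phi_2) gamma(1) + c_0.
  phi_1 (1 + phi_2) = (-0.642)(0.792) = -0.508464,   1 - phi_2^2 = 0.956736.
Replace gamma(1) by A gamma(0) + B and collect gamma(0):
  gamma(0) [0.956736 - (-0.508464)(-0.531457)] = c_0 = 3
  gamma(0) * 0.686509 = 3
  gamma(0) = 3 / 0.686509 = 4.369934.
Therefore gamma(0) = 4.3699 (to 4 decimal places).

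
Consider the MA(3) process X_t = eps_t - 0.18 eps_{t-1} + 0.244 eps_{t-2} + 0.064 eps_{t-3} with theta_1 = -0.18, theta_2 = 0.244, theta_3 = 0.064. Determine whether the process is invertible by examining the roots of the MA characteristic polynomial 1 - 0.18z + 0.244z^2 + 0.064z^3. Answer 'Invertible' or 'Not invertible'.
\text{Invertible}

The MA(q) characteristic polynomial is P(z) = 1 - 0.18z + 0.244z^2 + 0.064z^3.
Invertibility requires all roots to lie outside the unit circle, i.e. |z| > 1 for every root.
Degree 3: look for a simple real root z0 first, then factor out (1 - z/z0) and solve the remaining quadratic.
Testing z0 = -5: P(-5) = 1 + (-0.18)(-5) + (0.244)(-5)^2 + (0.064)(-5)^3
  = 1 + (0.9) + (6.1) + (-8) = 0.  So z_0 = -5 is a root, |z_0| = 5.
Divide out the factor (1 + 0.2 z) = (1 - z/z0) (since 1/z0 = -0.2):
  P(z) = (1 + 0.2 z)(1 + (-0.38) z + (0.32) z^2)
  [check: z-coef -0.38 - (-0.2) = -0.18; z^2-coef 0.32 - (-0.2)(-0.38) = 0.244; z^3-coef -(-0.2)(0.32) = 0.064.]
Remaining roots from the quadratic factor 1 + (-0.38) z + (0.32) z^2:
  Set 1 + (-0.38) z + (0.32) z^2 = 0, i.e. a z^2 + b z + c = 0 with a = 0.32, b = -0.38, c = 1.
  Discriminant D = b^2 - 4ac = (-0.38)^2 - 4*(0.32)*1 = 0.1444 - (1.28) = -1.1356.
  D < 0, so the roots are the complex-conjugate pair z = (-b +/- i sqrt(-D)) / (2a) = 0.5938 +/- 1.6651i.
  For a conjugate pair |z|^2 = z * conj(z) = (product of roots) = c/a = 1/(0.32) = 3.125, so |z| = sqrt(3.125) = 1.7678 for both roots.
Moduli of all roots: 5.0000, 1.7678, 1.7678.
All moduli strictly greater than 1? Yes.
Verdict: Invertible.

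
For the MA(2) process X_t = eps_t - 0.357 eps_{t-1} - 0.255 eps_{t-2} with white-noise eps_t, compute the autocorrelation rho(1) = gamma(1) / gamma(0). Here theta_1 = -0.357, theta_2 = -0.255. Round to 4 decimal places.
\rho(1) = -0.2230

For an MA(q) process with theta_0 = 1, the autocovariance is
  gamma(k) = sigma^2 * sum_{i=0..q-k} theta_i * theta_{i+k},
and rho(k) = gamma(k) / gamma(0). Sigma^2 cancels.
  numerator   = (1)*(-0.357) + (-0.357)*(-0.255) = -0.265965.
  denominator = (1)^2 + (-0.357)^2 + (-0.255)^2 = 1.192474.
  rho(1) = -0.265965 / 1.192474 = -0.2230.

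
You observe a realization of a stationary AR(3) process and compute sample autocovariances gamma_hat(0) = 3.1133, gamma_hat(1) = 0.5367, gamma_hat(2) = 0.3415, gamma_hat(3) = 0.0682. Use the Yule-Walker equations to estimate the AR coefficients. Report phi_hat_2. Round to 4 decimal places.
\hat\phi_{2} = 0.0840

The Yule-Walker equations for an AR(p) process read, in matrix form,
  Gamma_p phi = r_p,   with   (Gamma_p)_{ij} = gamma(|i - j|),
                       (r_p)_i = gamma(i),   i,j = 1..p.
Substitute the sample gammas (Toeplitz matrix and right-hand side of size 3):
  Gamma_p = [[3.1133, 0.5367, 0.3415], [0.5367, 3.1133, 0.5367], [0.3415, 0.5367, 3.1133]]
  r_p     = [0.5367, 0.3415, 0.0682]
Written out (R1..R3):
  (R1) 3.1133 phi_1 + 0.5367 phi_2 + 0.3415 phi_3 = 0.5367
  (R2) 0.5367 phi_1 + 3.1133 phi_2 + 0.5367 phi_3 = 0.3415
  (R3) 0.3415 phi_1 + 0.5367 phi_2 + 3.1133 phi_3 = 0.0682
Gaussian elimination:
  R2 <- R2 - (0.5367/3.1133) R1 = R2 - (0.172389) R1:  3.020779 phi_2 + 0.477829 phi_3 = 0.248979
  R3 <- R3 - (0.3415/3.1133) R1 = R3 - (0.109691) R1:  0.477829 phi_2 + 3.075841 phi_3 = 0.009329
  R3 <- R3 - (0.477829/3.020779) R2 = R3 - (0.158181) R2:  3.000257 phi_3 = -0.030055
Back-substitution:
  phi_hat_3 = -0.030055 / 3.000257 = -0.010017
  phi_hat_2 = (0.248979 - (0.477829)(-0.010017)) / 3.020779 = 0.084007
  phi_hat_1 = (0.5367 - (0.5367)(0.084007) - (0.3415)(-0.010017)) / 3.1133 = 0.159006
So phi_hat = [0.1590, 0.0840, -0.0100].
Therefore phi_hat_2 = 0.0840.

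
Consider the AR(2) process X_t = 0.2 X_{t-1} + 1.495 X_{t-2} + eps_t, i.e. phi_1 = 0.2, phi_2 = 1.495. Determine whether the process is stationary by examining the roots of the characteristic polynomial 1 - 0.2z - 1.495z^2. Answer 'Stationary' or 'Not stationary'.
\text{Not stationary}

The AR(p) characteristic polynomial is P(z) = 1 - 0.2z - 1.495z^2.
Stationarity requires all roots to lie outside the unit circle, i.e. |z| > 1 for every root.
Set 1 + (-0.2) z + (-1.495) z^2 = 0, i.e. a z^2 + b z + c = 0 with a = -1.495, b = -0.2, c = 1.
Discriminant D = b^2 - 4ac = (-0.2)^2 - 4*(-1.495)*1 = 0.04 - (-5.98) = 6.02.
D >= 0, so the roots are real: z = (-b +/- sqrt(D)) / (2a) = (0.2 +/- 2.453569) / (-2.99).
  z_1 = (0.2 + 2.453569) / (-2.99) = -0.8875,   |z_1| = 0.8875.
  z_2 = (0.2 - 2.453569) / (-2.99) = 0.7537,   |z_2| = 0.7537.
Moduli of all roots: 0.8875, 0.7537.
All moduli strictly greater than 1? No.
Verdict: Not stationary.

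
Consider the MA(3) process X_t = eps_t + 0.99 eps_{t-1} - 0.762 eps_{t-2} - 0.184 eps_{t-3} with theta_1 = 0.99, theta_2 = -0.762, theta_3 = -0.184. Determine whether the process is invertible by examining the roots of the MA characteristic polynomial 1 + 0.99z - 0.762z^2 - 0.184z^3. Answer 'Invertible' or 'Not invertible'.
\text{Not invertible}

The MA(q) characteristic polynomial is P(z) = 1 + 0.99z - 0.762z^2 - 0.184z^3.
Invertibility requires all roots to lie outside the unit circle, i.e. |z| > 1 for every root.
Degree 3: look for a simple real root z0 first, then factor out (1 - z/z0) and solve the remaining quadratic.
Testing z0 = -5: P(-5) = 1 + (0.99)(-5) + (-0.762)(-5)^2 + (-0.184)(-5)^3
  = 1 + (-4.95) + (-19.05) + (23) = 0.  So z_0 = -5 is a root, |z_0| = 5.
Divide out the factor (1 + 0.2 z) = (1 - z/z0) (since 1/z0 = -0.2):
  P(z) = (1 + 0.2 z)(1 + (0.79) z + (-0.92) z^2)
  [check: z-coef 0.79 - (-0.2) = 0.99; z^2-coef -0.92 - (-0.2)(0.79) = -0.762; z^3-coef -(-0.2)(-0.92) = -0.184.]
Remaining roots from the quadratic factor 1 + (0.79) z + (-0.92) z^2:
  Set 1 + (0.79) z + (-0.92) z^2 = 0, i.e. a z^2 + b z + c = 0 with a = -0.92, b = 0.79, c = 1.
  Discriminant D = b^2 - 4ac = (0.79)^2 - 4*(-0.92)*1 = 0.6241 - (-3.68) = 4.3041.
  D >= 0, so the roots are real: z = (-b +/- sqrt(D)) / (2a) = (-0.79 +/- 2.074632) / (-1.84).
    z_1 = (-0.79 + 2.074632) / (-1.84) = -0.6982,   |z_1| = 0.6982.
    z_2 = (-0.79 - 2.074632) / (-1.84) = 1.5569,   |z_2| = 1.5569.
Moduli of all roots: 5.0000, 0.6982, 1.5569.
All moduli strictly greater than 1? No.
Verdict: Not invertible.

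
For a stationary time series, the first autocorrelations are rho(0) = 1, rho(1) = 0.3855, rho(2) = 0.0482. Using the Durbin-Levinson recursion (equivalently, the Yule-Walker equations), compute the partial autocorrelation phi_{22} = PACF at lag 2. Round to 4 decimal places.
\phi_{22} = -0.1179

The PACF at lag k is phi_{kk}, the last component of the solution
to the Yule-Walker system G_k phi = r_k where
  (G_k)_{ij} = rho(|i - j|), (r_k)_i = rho(i), i,j = 1..k.
Equivalently, Durbin-Levinson gives phi_{kk} iteratively:
  phi_{11} = rho(1)
  phi_{kk} = [rho(k) - sum_{j=1..k-1} phi_{k-1,j} rho(k-j)]
            / [1 - sum_{j=1..k-1} phi_{k-1,j} rho(j)],
  phi_{k,j} = phi_{k-1,j} - phi_{kk} phi_{k-1,k-j},  j = 1..k-1.
Step k = 1:
  phi_11 = rho(1) = 0.3855.
Step k = 2:
  phi_22 = [rho(2) - phi_11 rho(1)] / [1 - phi_11 rho(1)] = [0.0482 - (0.3855)(0.3855)] / [1 - (0.3855)(0.3855)]
         = -0.10041025 / 0.85138975 = -0.1179.
Therefore phi_{22} = -0.1179.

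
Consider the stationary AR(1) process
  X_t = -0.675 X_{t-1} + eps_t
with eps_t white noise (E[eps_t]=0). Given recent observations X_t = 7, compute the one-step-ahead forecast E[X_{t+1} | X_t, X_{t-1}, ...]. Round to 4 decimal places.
E[X_{t+1} \mid \mathcal F_t] = -4.7250

For an AR(p) model X_t = c + sum_i phi_i X_{t-i} + eps_t, the
one-step-ahead conditional mean is
  E[X_{t+1} | X_t, ...] = c + sum_i phi_i X_{t+1-i}.
Substitute known values:
  E[X_{t+1} | ...] = (-0.675) * (7)
                   = -4.7250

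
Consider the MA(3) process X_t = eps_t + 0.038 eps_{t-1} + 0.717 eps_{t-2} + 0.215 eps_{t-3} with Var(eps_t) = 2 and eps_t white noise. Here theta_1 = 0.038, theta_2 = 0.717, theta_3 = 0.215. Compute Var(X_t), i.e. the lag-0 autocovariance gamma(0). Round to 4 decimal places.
\gamma(0) = 3.1235

For an MA(q) process X_t = eps_t + sum_i theta_i eps_{t-i} with
Var(eps_t) = sigma^2, the variance is
  gamma(0) = sigma^2 * (1 + sum_i theta_i^2).
  sum_i theta_i^2 = (0.038)^2 + (0.717)^2 + (0.215)^2 = 0.001444 + 0.514089 + 0.046225 = 0.561758.
  gamma(0) = 2 * (1 + 0.561758) = 2 * 1.561758 = 3.123516, which rounds to 3.1235.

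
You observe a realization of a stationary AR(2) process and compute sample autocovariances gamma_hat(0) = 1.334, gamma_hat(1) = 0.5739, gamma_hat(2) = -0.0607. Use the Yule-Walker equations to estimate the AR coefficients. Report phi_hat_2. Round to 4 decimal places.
\hat\phi_{2} = -0.2830

The Yule-Walker equations for an AR(p) process read, in matrix form,
  Gamma_p phi = r_p,   with   (Gamma_p)_{ij} = gamma(|i - j|),
                       (r_p)_i = gamma(i),   i,j = 1..p.
Substitute the sample gammas (Toeplitz matrix and right-hand side of size 2):
  Gamma_p = [[1.334, 0.5739], [0.5739, 1.334]]
  r_p     = [0.5739, -0.0607]
Written out:
  1.334 phi_1 + 0.5739 phi_2 = 0.5739
  0.5739 phi_1 + 1.334 phi_2 = -0.0607
Solve by Cramer's rule:
  det = gamma(0)^2 - gamma(1)^2 = (1.334)^2 - (0.5739)^2 = 1.779556 - 0.32936121 = 1.45019479
  phi_hat_1 = [gamma(1) gamma(0) - gamma(1) gamma(2)] / det = [(0.5739)(1.334) - (0.5739)(-0.0607)] / 1.45019479 = 0.80041833 / 1.45019479 = 0.5519
  phi_hat_2 = [gamma(0) gamma(2) - gamma(1)^2] / det = [(1.334)(-0.0607) - (0.5739)^2] / 1.45019479 = -0.41033501 / 1.45019479 = -0.283
So phi_hat = [0.5519, -0.2830].
Therefore phi_hat_2 = -0.2830.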